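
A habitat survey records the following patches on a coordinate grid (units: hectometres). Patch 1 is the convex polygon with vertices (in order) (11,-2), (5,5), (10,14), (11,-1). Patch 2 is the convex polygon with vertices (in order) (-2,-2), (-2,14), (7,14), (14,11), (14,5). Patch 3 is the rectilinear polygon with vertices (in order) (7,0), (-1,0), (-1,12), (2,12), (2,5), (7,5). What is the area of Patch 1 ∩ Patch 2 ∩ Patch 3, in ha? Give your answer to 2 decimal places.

The intersection is the polygon with vertices (5,5), (7,5), (7,2.667).
By the shoelace formula its area is 2.33.

2.33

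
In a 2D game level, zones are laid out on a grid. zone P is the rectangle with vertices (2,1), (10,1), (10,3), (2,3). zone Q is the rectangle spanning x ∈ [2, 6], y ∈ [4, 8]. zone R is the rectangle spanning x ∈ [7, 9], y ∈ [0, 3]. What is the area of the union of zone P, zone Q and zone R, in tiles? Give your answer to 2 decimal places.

34.00

By inclusion–exclusion:
Individual areas: |zone P| = 16, |zone Q| = 16, |zone R| = 6.
|zone P∩zone Q| = 0 (no overlap).
|zone P∩zone R|: x∈[7,9], y∈[1,3] → 2·2 = 4.
|zone Q∩zone R| = 0 (no overlap).
|zone P∩zone Q∩zone R| = 0.
|zone P ∪ zone Q ∪ zone R| = 38 − 4 + 0 = 34.00.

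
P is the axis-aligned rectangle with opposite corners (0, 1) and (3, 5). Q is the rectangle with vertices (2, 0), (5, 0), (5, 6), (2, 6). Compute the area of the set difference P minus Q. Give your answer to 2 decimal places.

|P∩Q|: x∈[2,3], y∈[1,5] → 1·4 = 4.
|P| = 12.
|P ∖ Q| = |P| − |P∩Q| = 12 − 4 = 8.00.

8.00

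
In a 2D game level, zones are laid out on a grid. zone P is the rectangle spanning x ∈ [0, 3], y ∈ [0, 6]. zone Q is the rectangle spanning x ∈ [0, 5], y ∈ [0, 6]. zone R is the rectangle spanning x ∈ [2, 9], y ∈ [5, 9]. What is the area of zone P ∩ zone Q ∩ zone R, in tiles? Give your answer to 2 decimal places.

1.00

The intersection is the polygon with vertices (3,6), (3,5), (2,5), (2,6).
By the shoelace formula its area is 1.00.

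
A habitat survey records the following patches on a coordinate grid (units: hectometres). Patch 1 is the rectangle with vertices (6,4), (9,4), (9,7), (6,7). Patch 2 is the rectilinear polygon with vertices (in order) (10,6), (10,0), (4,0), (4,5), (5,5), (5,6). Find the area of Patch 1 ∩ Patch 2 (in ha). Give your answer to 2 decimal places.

The intersection is the polygon with vertices (9,4), (6,4), (6,6), (9,6).
By the shoelace formula its area is 6.00.

6.00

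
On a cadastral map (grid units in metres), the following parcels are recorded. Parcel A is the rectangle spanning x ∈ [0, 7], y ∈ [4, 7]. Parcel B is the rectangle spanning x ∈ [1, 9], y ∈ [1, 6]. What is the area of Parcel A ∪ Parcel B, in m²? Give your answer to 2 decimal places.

49.00

By inclusion–exclusion:
Individual areas: |Parcel A| = 21, |Parcel B| = 40.
|Parcel A∩Parcel B|: x∈[1,7], y∈[4,6] → 6·2 = 12.
|Parcel A ∪ Parcel B| = 61 − 12 = 49.00.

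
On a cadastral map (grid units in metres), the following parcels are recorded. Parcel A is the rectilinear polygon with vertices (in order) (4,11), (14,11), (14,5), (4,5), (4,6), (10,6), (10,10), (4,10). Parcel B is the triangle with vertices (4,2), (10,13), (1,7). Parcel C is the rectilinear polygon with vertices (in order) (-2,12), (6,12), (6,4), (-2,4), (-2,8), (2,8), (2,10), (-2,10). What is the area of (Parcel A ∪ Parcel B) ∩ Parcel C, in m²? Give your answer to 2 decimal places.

|Parcel A ∪ Parcel B| = 63.2045.
|(Parcel A ∪ Parcel B) ∩ Parcel C| = 21.91.

21.91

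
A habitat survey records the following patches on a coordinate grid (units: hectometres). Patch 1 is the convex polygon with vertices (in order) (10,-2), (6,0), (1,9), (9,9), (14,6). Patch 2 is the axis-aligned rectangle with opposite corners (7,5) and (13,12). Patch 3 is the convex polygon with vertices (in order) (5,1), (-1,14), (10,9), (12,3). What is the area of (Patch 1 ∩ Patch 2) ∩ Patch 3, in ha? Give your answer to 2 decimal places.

14.29

The region (Patch 1 ∩ Patch 2) ∩ Patch 3 is the polygon with vertices (10.25,8.25), (11.333,5), (7,5), (7,9), (9,9).
By the shoelace formula its area is 14.29.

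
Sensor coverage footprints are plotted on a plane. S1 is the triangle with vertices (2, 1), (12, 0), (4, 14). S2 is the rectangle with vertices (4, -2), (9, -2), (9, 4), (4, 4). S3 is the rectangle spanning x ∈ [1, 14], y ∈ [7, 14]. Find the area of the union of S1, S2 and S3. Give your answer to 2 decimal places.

By inclusion–exclusion:
Individual areas: |S1| = 66, |S2| = 30, |S3| = 91.
|S1∩S2| = 17.25.
|S1∩S3| = 17.7692.
|S2∩S3| = 0 (no overlap).
|S1∩S2∩S3| = 0.
|S1 ∪ S2 ∪ S3| = 187 − 35.0192 + 0 = 151.98.

151.98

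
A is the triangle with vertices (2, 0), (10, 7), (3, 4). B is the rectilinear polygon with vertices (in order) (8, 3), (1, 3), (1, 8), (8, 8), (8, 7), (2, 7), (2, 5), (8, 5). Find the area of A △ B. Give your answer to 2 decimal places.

23.30

|A| = 12.5, |B| = 23, |A∩B| = 6.1012.
|A △ B| = |A| + |B| − 2·|A∩B| = 12.5 + 23 − 12.2024 = 23.30.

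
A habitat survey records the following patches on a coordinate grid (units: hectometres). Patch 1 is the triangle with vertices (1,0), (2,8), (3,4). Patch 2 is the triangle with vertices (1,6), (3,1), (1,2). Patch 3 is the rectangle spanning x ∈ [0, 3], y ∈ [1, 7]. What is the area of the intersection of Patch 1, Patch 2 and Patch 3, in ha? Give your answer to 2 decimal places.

The intersection is the polygon with vertices (2.333,2.667), (1.8,1.6), (1.235,1.882), (1.571,4.571).
By the shoelace formula its area is 1.72.

1.72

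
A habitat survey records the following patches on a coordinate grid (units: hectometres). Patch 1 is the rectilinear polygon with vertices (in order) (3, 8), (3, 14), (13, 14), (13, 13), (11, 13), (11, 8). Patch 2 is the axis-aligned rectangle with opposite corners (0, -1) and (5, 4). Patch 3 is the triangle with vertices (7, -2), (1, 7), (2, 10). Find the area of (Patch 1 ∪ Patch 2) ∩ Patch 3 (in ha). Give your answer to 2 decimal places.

The region (Patch 1 ∪ Patch 2) ∩ Patch 3 is the polygon with vertices (5,1), (3,4), (4.5,4), (5,2.8).
By the shoelace formula its area is 2.70.

2.70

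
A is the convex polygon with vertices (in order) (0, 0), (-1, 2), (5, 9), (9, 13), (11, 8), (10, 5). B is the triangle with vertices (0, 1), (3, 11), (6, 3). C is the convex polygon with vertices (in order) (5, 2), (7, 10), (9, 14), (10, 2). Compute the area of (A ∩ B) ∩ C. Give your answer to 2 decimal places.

The region (A ∩ B) ∩ C is the polygon with vertices (6,3), (5.182,2.727), (5.55,4.2).
By the shoelace formula its area is 0.55.

0.55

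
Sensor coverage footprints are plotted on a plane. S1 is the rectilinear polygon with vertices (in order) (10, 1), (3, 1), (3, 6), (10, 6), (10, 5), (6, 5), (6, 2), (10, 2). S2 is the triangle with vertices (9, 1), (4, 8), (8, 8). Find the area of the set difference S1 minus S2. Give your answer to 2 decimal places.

20.14

|S1| = 23, |S1∩S2| = 2.8571.
|S1 ∖ S2| = |S1| − |S1∩S2| = 23 − 2.8571 = 20.14.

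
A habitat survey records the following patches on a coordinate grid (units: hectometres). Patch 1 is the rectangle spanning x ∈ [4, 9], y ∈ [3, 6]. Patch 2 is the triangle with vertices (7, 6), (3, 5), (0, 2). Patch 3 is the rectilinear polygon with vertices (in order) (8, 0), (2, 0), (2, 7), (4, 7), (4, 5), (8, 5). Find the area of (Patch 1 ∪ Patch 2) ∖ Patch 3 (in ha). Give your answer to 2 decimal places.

7.86

|Patch 1 ∪ Patch 2| = 18.0536.
|(Patch 1 ∪ Patch 2) ∩ Patch 3| = 10.1964.
|(Patch 1 ∪ Patch 2) ∖ Patch 3| = 18.0536 − 10.1964 = 7.86.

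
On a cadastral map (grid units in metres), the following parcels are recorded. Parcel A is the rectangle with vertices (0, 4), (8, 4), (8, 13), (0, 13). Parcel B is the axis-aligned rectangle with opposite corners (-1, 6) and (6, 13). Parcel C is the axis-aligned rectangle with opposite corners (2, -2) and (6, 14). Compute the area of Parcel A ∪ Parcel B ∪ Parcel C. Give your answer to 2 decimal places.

By inclusion–exclusion:
Individual areas: |Parcel A| = 72, |Parcel B| = 49, |Parcel C| = 64.
|Parcel A∩Parcel B|: x∈[0,6], y∈[6,13] → 6·7 = 42.
|Parcel A∩Parcel C|: x∈[2,6], y∈[4,13] → 4·9 = 36.
|Parcel B∩Parcel C|: x∈[2,6], y∈[6,13] → 4·7 = 28.
|Parcel A∩Parcel B∩Parcel C| = 28.
|Parcel A ∪ Parcel B ∪ Parcel C| = 185 − 106 + 28 = 107.00.

107.00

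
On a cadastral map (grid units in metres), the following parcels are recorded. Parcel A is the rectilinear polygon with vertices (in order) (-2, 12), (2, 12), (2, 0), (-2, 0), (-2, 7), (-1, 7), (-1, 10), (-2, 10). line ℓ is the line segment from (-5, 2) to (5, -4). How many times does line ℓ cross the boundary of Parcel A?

2

The segment meets the boundary at (-1.667,0), (-2,0.2).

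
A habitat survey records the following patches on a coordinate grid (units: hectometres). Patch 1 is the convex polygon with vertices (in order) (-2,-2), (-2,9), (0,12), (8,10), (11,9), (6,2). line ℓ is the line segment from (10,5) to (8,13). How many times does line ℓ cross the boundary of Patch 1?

2

The segment meets the boundary at (8.818,9.727), (9.519,6.926).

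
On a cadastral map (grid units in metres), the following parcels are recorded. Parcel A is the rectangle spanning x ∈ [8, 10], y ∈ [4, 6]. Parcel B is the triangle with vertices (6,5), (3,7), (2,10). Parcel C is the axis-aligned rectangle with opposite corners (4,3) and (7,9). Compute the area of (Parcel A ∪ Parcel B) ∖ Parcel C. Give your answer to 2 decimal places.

6.33

|Parcel A ∪ Parcel B| = 7.5.
|(Parcel A ∪ Parcel B) ∩ Parcel C| = 1.1667.
|(Parcel A ∪ Parcel B) ∖ Parcel C| = 7.5 − 1.1667 = 6.33.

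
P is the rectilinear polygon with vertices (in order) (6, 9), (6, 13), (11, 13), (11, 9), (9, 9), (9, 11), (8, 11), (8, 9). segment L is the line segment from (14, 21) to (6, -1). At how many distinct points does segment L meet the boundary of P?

2

The segment meets the boundary at (9.636,9), (11,12.75).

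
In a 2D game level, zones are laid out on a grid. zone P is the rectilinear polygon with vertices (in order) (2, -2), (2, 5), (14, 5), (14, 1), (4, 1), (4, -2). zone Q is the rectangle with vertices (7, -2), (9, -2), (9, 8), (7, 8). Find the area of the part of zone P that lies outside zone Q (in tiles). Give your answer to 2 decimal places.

|zone P| = 54, |zone P∩zone Q| = 8.
|zone P ∖ zone Q| = |zone P| − |zone P∩zone Q| = 54 − 8 = 46.00.

46.00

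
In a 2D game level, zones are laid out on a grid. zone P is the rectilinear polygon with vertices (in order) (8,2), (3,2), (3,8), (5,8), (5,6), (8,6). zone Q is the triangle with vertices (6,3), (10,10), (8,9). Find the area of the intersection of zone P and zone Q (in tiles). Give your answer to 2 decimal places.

1.07

The intersection is the polygon with vertices (7.714,6), (6,3), (7,6).
By the shoelace formula its area is 1.07.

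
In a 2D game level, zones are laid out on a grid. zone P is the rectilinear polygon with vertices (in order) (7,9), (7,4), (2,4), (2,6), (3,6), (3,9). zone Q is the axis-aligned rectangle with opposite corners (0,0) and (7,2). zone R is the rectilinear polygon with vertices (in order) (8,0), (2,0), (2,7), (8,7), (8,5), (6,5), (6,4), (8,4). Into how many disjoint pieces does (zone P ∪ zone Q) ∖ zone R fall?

(zone P ∪ zone Q) ∖ zone R splits into 3 disjoint pieces (area 8, area 1, area 4).

3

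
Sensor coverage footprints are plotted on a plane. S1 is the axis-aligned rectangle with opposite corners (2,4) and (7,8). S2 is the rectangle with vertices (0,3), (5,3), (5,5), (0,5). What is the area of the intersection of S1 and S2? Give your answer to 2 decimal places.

3.00

|S1∩S2|: x∈[2,5], y∈[4,5] → 3·1 = 3.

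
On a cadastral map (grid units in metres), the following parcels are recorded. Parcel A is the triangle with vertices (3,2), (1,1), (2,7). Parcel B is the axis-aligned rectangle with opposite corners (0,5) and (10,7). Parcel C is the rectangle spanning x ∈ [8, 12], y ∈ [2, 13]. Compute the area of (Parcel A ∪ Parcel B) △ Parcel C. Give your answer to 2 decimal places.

60.77

|Parcel A ∪ Parcel B| = 24.7667.
|(Parcel A ∪ Parcel B) ∩ Parcel C| = 4.
|(Parcel A ∪ Parcel B) △ Parcel C| = 24.7667 + 44 − 8 = 60.77.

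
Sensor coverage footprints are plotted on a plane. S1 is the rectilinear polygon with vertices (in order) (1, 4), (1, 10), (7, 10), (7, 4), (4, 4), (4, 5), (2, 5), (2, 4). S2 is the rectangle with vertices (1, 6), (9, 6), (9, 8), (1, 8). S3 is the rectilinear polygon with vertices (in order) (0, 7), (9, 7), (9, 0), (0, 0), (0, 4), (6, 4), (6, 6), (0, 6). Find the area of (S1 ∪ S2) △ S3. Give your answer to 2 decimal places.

|S1 ∪ S2| = 38.
|(S1 ∪ S2) ∩ S3| = 10.
|(S1 ∪ S2) △ S3| = 38 + 51 − 20 = 69.00.

69.00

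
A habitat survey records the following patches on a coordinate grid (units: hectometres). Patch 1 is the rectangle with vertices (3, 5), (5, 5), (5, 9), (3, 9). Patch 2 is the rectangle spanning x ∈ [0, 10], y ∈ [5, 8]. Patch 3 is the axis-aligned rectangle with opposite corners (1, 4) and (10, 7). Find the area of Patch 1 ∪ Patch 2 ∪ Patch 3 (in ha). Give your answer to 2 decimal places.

41.00

By inclusion–exclusion:
Individual areas: |Patch 1| = 8, |Patch 2| = 30, |Patch 3| = 27.
|Patch 1∩Patch 2|: x∈[3,5], y∈[5,8] → 2·3 = 6.
|Patch 1∩Patch 3|: x∈[3,5], y∈[5,7] → 2·2 = 4.
|Patch 2∩Patch 3|: x∈[1,10], y∈[5,7] → 9·2 = 18.
|Patch 1∩Patch 2∩Patch 3| = 4.
|Patch 1 ∪ Patch 2 ∪ Patch 3| = 65 − 28 + 4 = 41.00.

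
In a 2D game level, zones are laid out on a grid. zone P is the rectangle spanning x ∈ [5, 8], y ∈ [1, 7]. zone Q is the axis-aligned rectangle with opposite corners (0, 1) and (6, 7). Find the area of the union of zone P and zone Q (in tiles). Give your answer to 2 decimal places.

48.00

By inclusion–exclusion:
Individual areas: |zone P| = 18, |zone Q| = 36.
|zone P∩zone Q|: x∈[5,6], y∈[1,7] → 1·6 = 6.
|zone P ∪ zone Q| = 54 − 6 = 48.00.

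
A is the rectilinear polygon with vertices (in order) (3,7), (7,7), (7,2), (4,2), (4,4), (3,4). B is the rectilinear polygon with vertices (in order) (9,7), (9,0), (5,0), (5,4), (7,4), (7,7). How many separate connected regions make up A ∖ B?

1

A ∖ B is a single connected region.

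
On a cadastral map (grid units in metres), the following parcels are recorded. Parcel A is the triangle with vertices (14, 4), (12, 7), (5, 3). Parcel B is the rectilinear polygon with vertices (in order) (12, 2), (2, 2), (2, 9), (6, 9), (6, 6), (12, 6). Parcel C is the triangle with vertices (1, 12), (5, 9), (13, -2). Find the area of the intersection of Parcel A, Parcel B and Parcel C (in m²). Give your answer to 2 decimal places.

0.92

The intersection is the polygon with vertices (8.083,4.761), (9.037,3.449), (8.391,3.377), (7.493,4.425).
By the shoelace formula its area is 0.92.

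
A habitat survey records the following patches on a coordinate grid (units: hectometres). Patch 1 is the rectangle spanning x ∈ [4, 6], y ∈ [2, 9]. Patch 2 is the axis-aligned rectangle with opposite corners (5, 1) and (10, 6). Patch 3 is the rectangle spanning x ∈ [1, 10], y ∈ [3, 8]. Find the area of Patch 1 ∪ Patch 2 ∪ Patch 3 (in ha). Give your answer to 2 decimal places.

By inclusion–exclusion:
Individual areas: |Patch 1| = 14, |Patch 2| = 25, |Patch 3| = 45.
|Patch 1∩Patch 2|: x∈[5,6], y∈[2,6] → 1·4 = 4.
|Patch 1∩Patch 3|: x∈[4,6], y∈[3,8] → 2·5 = 10.
|Patch 2∩Patch 3|: x∈[5,10], y∈[3,6] → 5·3 = 15.
|Patch 1∩Patch 2∩Patch 3| = 3.
|Patch 1 ∪ Patch 2 ∪ Patch 3| = 84 − 29 + 3 = 58.00.

58.00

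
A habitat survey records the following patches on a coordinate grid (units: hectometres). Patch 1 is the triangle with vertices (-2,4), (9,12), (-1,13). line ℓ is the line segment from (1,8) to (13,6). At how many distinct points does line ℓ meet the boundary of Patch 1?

1

The segment meets the boundary at (3.034,7.661).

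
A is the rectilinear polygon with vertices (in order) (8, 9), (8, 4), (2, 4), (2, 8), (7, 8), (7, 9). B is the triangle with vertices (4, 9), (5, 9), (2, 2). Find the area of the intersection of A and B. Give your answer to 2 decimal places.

The intersection is the polygon with vertices (2.571,4), (3.714,8), (4.571,8), (2.857,4).
By the shoelace formula its area is 2.29.

2.29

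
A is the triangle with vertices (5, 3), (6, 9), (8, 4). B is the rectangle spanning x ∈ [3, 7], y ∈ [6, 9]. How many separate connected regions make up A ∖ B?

A ∖ B is a single connected region.

1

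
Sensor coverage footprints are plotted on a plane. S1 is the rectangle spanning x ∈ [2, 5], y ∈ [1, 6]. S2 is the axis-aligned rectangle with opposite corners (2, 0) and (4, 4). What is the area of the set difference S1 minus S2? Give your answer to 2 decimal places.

9.00

|S1∩S2|: x∈[2,4], y∈[1,4] → 2·3 = 6.
|S1| = 15.
|S1 ∖ S2| = |S1| − |S1∩S2| = 15 − 6 = 9.00.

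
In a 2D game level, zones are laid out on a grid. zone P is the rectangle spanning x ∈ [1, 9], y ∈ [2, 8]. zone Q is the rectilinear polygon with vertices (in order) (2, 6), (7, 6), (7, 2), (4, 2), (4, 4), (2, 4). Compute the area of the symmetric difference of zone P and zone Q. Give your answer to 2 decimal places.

|zone P| = 48, |zone Q| = 16, |zone P∩zone Q| = 16.
|zone P △ zone Q| = |zone P| + |zone Q| − 2·|zone P∩zone Q| = 48 + 16 − 32 = 32.00.

32.00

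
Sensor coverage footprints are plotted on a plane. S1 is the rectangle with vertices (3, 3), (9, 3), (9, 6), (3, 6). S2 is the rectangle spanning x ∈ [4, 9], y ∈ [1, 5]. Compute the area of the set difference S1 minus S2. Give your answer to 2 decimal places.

|S1∩S2|: x∈[4,9], y∈[3,5] → 5·2 = 10.
|S1| = 18.
|S1 ∖ S2| = |S1| − |S1∩S2| = 18 − 10 = 8.00.

8.00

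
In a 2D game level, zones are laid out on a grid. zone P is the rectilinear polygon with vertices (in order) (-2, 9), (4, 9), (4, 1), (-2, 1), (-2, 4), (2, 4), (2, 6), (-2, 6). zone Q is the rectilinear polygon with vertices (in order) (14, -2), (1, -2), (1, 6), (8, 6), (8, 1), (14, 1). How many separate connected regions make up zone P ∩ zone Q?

zone P ∩ zone Q is a single connected region.

1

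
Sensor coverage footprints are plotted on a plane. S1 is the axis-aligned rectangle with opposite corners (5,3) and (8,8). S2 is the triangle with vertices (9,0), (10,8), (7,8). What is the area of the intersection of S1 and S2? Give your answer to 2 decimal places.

2.00

The intersection is the polygon with vertices (8,4), (7,8), (8,8).
By the shoelace formula its area is 2.00.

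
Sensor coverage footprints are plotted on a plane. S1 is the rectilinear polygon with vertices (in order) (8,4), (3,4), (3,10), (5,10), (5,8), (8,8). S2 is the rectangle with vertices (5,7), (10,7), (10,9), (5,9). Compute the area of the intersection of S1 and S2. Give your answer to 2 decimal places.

3.00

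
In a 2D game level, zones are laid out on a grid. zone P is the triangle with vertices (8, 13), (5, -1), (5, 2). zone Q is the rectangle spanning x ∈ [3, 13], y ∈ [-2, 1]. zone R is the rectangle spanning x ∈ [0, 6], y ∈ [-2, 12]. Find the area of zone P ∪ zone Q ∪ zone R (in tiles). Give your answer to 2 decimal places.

107.00

By inclusion–exclusion:
Individual areas: |zone P| = 4.5, |zone Q| = 30, |zone R| = 84.
|zone P∩zone Q| = 0.4286.
|zone P∩zone R| = 2.5.
|zone Q∩zone R|: x∈[3,6], y∈[-2,1] → 3·3 = 9.
|zone P∩zone Q∩zone R| = 0.4286.
|zone P ∪ zone Q ∪ zone R| = 118.5 − 11.9286 + 0.4286 = 107.00.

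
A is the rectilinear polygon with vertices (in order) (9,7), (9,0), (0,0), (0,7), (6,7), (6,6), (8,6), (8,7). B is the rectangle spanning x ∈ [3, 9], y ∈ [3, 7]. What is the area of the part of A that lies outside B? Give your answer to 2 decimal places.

|A| = 61, |A∩B| = 22.
|A ∖ B| = |A| − |A∩B| = 61 − 22 = 39.00.

39.00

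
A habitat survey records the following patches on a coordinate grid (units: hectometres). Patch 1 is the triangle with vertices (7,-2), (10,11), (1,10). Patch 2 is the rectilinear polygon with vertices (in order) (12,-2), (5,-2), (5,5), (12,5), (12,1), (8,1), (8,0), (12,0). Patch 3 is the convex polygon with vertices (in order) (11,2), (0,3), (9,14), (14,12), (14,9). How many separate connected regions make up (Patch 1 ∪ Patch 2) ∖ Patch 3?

(Patch 1 ∪ Patch 2) ∖ Patch 3 splits into 2 disjoint pieces (area 9.8421, area 26.881).

2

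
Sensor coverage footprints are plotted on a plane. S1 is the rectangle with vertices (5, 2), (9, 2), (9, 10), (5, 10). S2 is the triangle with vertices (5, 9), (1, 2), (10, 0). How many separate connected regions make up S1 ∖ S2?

S1 ∖ S2 is a single connected region.

1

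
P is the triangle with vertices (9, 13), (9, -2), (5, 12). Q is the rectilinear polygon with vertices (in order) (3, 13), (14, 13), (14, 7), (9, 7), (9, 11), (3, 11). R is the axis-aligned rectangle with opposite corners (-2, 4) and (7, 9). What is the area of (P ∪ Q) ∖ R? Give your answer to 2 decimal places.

|P ∪ Q| = 66.1429.
|(P ∪ Q) ∩ R| = 2.2857.
|(P ∪ Q) ∖ R| = 66.1429 − 2.2857 = 63.86.

63.86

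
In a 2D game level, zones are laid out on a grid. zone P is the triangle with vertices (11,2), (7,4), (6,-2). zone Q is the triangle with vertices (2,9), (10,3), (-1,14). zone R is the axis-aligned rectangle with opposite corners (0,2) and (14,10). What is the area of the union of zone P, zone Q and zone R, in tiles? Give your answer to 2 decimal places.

123.87

By inclusion–exclusion:
Individual areas: |zone P| = 13, |zone Q| = 11, |zone R| = 112.
|zone P∩zone Q| = 0.
|zone P∩zone R| = 4.3333.
|zone Q∩zone R| = 7.8.
|zone P∩zone Q∩zone R| = 0.
|zone P ∪ zone Q ∪ zone R| = 136 − 12.1333 + 0 = 123.87.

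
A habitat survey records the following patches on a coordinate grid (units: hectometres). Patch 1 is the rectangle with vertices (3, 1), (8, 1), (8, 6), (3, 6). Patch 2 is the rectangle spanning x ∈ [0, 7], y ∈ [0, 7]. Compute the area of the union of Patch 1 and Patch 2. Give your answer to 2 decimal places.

54.00

By inclusion–exclusion:
Individual areas: |Patch 1| = 25, |Patch 2| = 49.
|Patch 1∩Patch 2|: x∈[3,7], y∈[1,6] → 4·5 = 20.
|Patch 1 ∪ Patch 2| = 74 − 20 = 54.00.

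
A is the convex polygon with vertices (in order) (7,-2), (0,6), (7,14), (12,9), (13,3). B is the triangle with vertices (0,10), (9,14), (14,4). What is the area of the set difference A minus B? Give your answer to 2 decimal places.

72.98

|A| = 116.5, |A∩B| = 43.5242.
|A ∖ B| = |A| − |A∩B| = 116.5 − 43.5242 = 72.98.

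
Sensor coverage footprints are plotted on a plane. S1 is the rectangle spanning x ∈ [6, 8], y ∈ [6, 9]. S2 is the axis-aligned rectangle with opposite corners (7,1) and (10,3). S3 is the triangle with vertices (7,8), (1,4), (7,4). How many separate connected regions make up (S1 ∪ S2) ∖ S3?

(S1 ∪ S2) ∖ S3 splits into 2 disjoint pieces (area 4.3333, area 6).

2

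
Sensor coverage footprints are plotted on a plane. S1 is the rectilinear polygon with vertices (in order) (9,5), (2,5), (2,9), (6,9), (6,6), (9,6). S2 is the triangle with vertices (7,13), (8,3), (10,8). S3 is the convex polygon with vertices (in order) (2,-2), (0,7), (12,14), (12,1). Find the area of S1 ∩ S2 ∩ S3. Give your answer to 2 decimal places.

1.20

The intersection is the polygon with vertices (7.7,6), (9,6), (9,5.5), (8.8,5), (7.8,5).
By the shoelace formula its area is 1.20.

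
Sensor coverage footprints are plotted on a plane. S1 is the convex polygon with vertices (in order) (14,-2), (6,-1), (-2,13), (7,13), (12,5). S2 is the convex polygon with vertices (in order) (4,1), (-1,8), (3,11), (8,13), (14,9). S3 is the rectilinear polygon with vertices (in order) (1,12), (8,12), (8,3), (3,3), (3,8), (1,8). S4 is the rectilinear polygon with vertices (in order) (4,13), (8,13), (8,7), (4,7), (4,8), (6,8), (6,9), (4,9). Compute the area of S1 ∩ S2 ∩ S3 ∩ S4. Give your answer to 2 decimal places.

17.44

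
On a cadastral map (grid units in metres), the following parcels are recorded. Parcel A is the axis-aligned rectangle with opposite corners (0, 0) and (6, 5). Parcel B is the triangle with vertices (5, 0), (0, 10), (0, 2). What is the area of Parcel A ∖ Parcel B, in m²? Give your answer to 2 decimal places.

|Parcel A| = 30, |Parcel A∩Parcel B| = 13.75.
|Parcel A ∖ Parcel B| = |Parcel A| − |Parcel A∩Parcel B| = 30 − 13.75 = 16.25.

16.25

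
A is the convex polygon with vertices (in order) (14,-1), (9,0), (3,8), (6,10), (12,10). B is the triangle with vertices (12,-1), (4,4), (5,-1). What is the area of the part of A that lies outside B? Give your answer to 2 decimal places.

73.06

|A| = 74.5, |A∩B| = 1.4412.
|A ∖ B| = |A| − |A∩B| = 74.5 − 1.4412 = 73.06.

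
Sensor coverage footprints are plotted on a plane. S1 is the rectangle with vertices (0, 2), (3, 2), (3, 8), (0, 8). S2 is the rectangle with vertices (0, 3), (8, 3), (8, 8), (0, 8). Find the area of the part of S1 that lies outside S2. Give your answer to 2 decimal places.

3.00

|S1∩S2|: x∈[0,3], y∈[3,8] → 3·5 = 15.
|S1| = 18.
|S1 ∖ S2| = |S1| − |S1∩S2| = 18 − 15 = 3.00.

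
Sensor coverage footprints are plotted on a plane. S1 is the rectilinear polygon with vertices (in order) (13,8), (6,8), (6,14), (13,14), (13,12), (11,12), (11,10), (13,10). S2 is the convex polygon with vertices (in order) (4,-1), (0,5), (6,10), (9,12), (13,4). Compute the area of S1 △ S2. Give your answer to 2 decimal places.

100.50

|S1| = 38, |S2| = 88.5, |S1∩S2| = 13.
|S1 △ S2| = |S1| + |S2| − 2·|S1∩S2| = 38 + 88.5 − 26 = 100.50.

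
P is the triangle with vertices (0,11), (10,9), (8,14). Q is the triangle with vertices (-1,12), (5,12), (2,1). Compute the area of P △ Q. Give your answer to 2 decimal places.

|P| = 23, |Q| = 33, |P∩Q| = 5.6494.
|P △ Q| = |P| + |Q| − 2·|P∩Q| = 23 + 33 − 11.2989 = 44.70.

44.70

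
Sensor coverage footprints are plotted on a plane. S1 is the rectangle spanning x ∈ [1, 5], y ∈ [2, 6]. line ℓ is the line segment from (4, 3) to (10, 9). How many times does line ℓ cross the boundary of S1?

1

The segment meets the boundary at (5,4).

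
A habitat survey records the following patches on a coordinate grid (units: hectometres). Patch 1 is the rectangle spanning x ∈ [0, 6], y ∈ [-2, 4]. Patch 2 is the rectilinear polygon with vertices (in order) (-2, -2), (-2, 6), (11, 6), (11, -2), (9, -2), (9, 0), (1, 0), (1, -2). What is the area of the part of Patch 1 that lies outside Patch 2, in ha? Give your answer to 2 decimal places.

|Patch 1| = 36, |Patch 1∩Patch 2| = 26.
|Patch 1 ∖ Patch 2| = |Patch 1| − |Patch 1∩Patch 2| = 36 − 26 = 10.00.

10.00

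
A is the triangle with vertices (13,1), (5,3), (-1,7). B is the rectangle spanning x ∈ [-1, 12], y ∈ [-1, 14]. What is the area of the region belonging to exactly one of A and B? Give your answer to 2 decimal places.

|A| = 10, |B| = 195, |A∩B| = 9.9107.
|A △ B| = |A| + |B| − 2·|A∩B| = 10 + 195 − 19.8214 = 185.18.

185.18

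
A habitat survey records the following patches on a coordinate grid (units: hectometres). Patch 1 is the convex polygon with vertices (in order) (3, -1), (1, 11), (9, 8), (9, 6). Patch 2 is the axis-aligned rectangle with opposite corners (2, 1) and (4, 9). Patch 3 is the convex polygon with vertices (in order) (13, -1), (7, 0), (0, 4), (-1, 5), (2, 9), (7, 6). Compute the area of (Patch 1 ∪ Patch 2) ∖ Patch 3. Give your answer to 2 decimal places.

23.59

|Patch 1 ∪ Patch 2| = 52.3333.
|(Patch 1 ∪ Patch 2) ∩ Patch 3| = 28.7471.
|(Patch 1 ∪ Patch 2) ∖ Patch 3| = 52.3333 − 28.7471 = 23.59.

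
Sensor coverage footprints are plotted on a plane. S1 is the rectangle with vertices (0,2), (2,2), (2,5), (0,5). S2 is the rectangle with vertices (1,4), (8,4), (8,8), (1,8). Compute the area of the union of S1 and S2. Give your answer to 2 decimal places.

By inclusion–exclusion:
Individual areas: |S1| = 6, |S2| = 28.
|S1∩S2|: x∈[1,2], y∈[4,5] → 1·1 = 1.
|S1 ∪ S2| = 34 − 1 = 33.00.

33.00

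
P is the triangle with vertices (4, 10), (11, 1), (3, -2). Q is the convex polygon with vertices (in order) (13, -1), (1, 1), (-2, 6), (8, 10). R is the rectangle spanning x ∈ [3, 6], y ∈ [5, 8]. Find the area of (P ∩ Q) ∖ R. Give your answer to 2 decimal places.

32.61

|P ∩ Q| = 39.3585.
|(P ∩ Q) ∩ R| = 6.748.
|(P ∩ Q) ∖ R| = 39.3585 − 6.748 = 32.61.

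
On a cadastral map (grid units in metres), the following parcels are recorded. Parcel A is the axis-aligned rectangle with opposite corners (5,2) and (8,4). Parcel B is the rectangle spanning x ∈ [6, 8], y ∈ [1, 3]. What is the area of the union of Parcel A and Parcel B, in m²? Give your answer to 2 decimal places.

8.00

By inclusion–exclusion:
Individual areas: |Parcel A| = 6, |Parcel B| = 4.
|Parcel A∩Parcel B|: x∈[6,8], y∈[2,3] → 2·1 = 2.
|Parcel A ∪ Parcel B| = 10 − 2 = 8.00.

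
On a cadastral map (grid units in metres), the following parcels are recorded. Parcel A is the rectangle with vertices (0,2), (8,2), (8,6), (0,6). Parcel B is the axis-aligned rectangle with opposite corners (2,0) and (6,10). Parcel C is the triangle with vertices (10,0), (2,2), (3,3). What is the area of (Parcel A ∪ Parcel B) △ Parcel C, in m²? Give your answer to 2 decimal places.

53.86

|Parcel A ∪ Parcel B| = 56.
|(Parcel A ∪ Parcel B) ∩ Parcel C| = 3.5714.
|(Parcel A ∪ Parcel B) △ Parcel C| = 56 + 5 − 7.1429 = 53.86.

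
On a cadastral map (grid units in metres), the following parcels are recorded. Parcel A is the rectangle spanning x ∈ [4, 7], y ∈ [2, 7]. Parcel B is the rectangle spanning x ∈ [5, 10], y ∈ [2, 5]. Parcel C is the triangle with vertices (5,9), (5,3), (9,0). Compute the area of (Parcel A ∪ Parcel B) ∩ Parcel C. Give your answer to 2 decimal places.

The region (Parcel A ∪ Parcel B) ∩ Parcel C is the polygon with vertices (5.889,7), (8.111,2), (7,2), (6.333,2), (5,3), (5,7).
By the shoelace formula its area is 9.33.

9.33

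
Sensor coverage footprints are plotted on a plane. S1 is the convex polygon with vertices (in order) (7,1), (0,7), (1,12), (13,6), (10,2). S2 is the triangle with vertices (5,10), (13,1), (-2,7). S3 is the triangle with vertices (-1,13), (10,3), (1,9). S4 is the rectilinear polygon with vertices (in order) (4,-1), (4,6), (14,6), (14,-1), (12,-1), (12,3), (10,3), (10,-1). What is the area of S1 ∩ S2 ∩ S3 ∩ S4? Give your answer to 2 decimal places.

The intersection is the polygon with vertices (10,3), (5.5,6), (6.7,6).
By the shoelace formula its area is 1.80.

1.80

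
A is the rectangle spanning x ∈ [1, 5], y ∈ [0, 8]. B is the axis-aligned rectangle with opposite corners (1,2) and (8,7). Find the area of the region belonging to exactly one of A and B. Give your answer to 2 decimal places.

27.00

|A∩B|: x∈[1,5], y∈[2,7] → 4·5 = 20.
|A △ B| = |A| + |B| − 2·|A∩B| = 32 + 35 − 40 = 27.00.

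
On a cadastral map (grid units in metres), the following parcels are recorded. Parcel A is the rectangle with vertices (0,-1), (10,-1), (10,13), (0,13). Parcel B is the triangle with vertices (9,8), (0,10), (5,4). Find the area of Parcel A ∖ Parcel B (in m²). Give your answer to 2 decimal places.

|Parcel A| = 140, |Parcel A∩Parcel B| = 22.
|Parcel A ∖ Parcel B| = |Parcel A| − |Parcel A∩Parcel B| = 140 − 22 = 118.00.

118.00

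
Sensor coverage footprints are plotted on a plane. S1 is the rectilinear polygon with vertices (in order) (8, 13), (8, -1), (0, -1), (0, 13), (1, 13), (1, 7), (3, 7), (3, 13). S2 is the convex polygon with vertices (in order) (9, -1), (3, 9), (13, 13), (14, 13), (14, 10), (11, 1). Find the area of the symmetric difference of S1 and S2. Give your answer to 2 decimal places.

|S1| = 100, |S2| = 82.5, |S1∩S2| = 25.8333.
|S1 △ S2| = |S1| + |S2| − 2·|S1∩S2| = 100 + 82.5 − 51.6667 = 130.83.

130.83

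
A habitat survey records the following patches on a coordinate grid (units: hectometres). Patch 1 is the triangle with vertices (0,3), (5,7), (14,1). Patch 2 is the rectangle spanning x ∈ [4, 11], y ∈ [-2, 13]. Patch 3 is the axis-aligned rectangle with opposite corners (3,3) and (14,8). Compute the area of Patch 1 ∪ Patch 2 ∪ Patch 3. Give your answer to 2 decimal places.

By inclusion–exclusion:
Individual areas: |Patch 1| = 33, |Patch 2| = 105, |Patch 3| = 55.
|Patch 1∩Patch 2| = 23.1.
|Patch 1∩Patch 3| = 18.4.
|Patch 2∩Patch 3|: x∈[4,11], y∈[3,8] → 7·5 = 35.
|Patch 1∩Patch 2∩Patch 3| = 15.6.
|Patch 1 ∪ Patch 2 ∪ Patch 3| = 193 − 76.5 + 15.6 = 132.10.

132.10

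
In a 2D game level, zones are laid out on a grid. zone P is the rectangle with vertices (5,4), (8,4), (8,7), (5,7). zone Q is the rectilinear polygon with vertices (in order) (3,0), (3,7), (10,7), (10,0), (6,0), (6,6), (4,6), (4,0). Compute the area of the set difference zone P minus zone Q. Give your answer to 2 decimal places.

|zone P| = 9, |zone P∩zone Q| = 7.
|zone P ∖ zone Q| = |zone P| − |zone P∩zone Q| = 9 − 7 = 2.00.

2.00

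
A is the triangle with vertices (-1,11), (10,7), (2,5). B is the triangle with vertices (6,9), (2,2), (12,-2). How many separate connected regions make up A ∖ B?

A ∖ B splits into 2 disjoint pieces (area 19.1613, area 2.8503).

2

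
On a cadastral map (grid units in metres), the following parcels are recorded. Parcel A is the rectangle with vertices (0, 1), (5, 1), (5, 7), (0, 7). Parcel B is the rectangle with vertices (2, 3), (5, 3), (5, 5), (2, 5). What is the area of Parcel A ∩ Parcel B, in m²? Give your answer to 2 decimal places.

|Parcel A∩Parcel B|: x∈[2,5], y∈[3,5] → 3·2 = 6.

6.00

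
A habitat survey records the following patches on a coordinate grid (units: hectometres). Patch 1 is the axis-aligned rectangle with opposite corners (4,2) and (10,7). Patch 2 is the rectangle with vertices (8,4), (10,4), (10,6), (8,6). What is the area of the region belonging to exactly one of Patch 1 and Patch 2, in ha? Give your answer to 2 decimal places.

26.00

|Patch 1∩Patch 2|: x∈[8,10], y∈[4,6] → 2·2 = 4.
|Patch 1 △ Patch 2| = |Patch 1| + |Patch 2| − 2·|Patch 1∩Patch 2| = 30 + 4 − 8 = 26.00.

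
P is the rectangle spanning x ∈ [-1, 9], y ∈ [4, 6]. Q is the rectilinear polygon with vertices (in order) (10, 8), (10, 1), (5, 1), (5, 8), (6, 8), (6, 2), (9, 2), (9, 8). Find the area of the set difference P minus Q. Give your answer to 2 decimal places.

18.00

|P| = 20, |P∩Q| = 2.
|P ∖ Q| = |P| − |P∩Q| = 20 − 2 = 18.00.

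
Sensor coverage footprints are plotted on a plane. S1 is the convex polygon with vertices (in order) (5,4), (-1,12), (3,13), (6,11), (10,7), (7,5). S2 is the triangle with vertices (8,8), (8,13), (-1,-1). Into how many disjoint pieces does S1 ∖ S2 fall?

S1 ∖ S2 splits into 2 disjoint pieces (area 8.7143, area 25.8804).

2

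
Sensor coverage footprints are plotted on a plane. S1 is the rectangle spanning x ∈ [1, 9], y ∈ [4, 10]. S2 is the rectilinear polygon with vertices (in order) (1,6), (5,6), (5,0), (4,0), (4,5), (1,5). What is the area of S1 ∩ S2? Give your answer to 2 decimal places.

5.00

The intersection is the polygon with vertices (1,6), (5,6), (5,4), (4,4), (4,5), (1,5).
By the shoelace formula its area is 5.00.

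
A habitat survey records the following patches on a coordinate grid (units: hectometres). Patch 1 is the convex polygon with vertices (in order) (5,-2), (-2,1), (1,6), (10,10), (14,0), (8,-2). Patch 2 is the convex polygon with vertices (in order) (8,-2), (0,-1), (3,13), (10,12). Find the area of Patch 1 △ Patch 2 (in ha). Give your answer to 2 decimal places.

79.56

|Patch 1| = 118, |Patch 2| = 107.5, |Patch 1∩Patch 2| = 72.9706.
|Patch 1 △ Patch 2| = |Patch 1| + |Patch 2| − 2·|Patch 1∩Patch 2| = 118 + 107.5 − 145.9412 = 79.56.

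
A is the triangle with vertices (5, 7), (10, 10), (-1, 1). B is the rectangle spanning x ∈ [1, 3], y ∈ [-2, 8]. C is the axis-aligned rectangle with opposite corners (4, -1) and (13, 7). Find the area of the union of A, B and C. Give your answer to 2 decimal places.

By inclusion–exclusion:
Individual areas: |A| = 6, |B| = 20, |C| = 72.
|A∩B| = 1.0909.
|A∩C| = 1.7273.
|B∩C| = 0 (no overlap).
|A∩B∩C| = 0.
|A ∪ B ∪ C| = 98 − 2.8182 + 0 = 95.18.

95.18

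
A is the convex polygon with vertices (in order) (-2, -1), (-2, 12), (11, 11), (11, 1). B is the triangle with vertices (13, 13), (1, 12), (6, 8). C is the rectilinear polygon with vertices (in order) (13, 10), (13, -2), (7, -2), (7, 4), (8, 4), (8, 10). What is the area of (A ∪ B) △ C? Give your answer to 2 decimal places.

164.38

|A ∪ B| = 160.8392.
|(A ∪ B) ∩ C| = 31.2308.
|(A ∪ B) △ C| = 160.8392 + 66 − 62.4615 = 164.38.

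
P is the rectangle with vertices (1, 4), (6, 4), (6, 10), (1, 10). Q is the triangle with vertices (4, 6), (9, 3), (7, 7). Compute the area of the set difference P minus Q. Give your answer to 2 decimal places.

|P| = 30, |P∩Q| = 1.8667.
|P ∖ Q| = |P| − |P∩Q| = 30 − 1.8667 = 28.13.

28.13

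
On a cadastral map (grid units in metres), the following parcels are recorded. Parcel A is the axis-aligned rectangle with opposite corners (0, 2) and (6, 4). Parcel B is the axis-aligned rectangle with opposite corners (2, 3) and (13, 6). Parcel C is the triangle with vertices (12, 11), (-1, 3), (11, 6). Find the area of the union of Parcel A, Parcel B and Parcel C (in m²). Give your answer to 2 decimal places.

By inclusion–exclusion:
Individual areas: |Parcel A| = 12, |Parcel B| = 33, |Parcel C| = 28.5.
|Parcel A∩Parcel B|: x∈[2,6], y∈[3,4] → 4·1 = 4.
|Parcel A∩Parcel C| = 1.0048.
|Parcel B∩Parcel C| = 9.0433.
|Parcel A∩Parcel B∩Parcel C| = 0.125.
|Parcel A ∪ Parcel B ∪ Parcel C| = 73.5 − 14.0481 + 0.125 = 59.58.

59.58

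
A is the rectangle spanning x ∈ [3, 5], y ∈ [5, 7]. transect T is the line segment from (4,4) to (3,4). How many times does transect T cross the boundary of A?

0

The segment lies entirely outside A and never meets its boundary.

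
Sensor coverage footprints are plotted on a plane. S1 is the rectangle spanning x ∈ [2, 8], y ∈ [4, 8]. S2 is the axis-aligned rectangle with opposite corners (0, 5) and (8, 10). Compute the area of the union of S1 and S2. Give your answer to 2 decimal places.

46.00

By inclusion–exclusion:
Individual areas: |S1| = 24, |S2| = 40.
|S1∩S2|: x∈[2,8], y∈[5,8] → 6·3 = 18.
|S1 ∪ S2| = 64 − 18 = 46.00.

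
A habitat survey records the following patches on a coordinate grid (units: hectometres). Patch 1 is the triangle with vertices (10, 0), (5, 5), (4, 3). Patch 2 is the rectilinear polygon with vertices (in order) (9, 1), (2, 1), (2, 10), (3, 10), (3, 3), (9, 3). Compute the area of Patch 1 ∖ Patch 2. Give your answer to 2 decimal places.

|Patch 1| = 7.5, |Patch 1∩Patch 2| = 4.
|Patch 1 ∖ Patch 2| = |Patch 1| − |Patch 1∩Patch 2| = 7.5 − 4 = 3.50.

3.50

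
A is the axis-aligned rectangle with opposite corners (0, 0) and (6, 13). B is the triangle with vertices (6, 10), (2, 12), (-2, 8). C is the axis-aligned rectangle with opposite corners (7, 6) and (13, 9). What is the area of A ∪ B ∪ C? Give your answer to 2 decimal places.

97.50

By inclusion–exclusion:
Individual areas: |A| = 78, |B| = 12, |C| = 18.
|A∩B| = 10.5.
|A∩C| = 0 (no overlap).
|B∩C| = 0.
|A∩B∩C| = 0.
|A ∪ B ∪ C| = 108 − 10.5 + 0 = 97.50.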